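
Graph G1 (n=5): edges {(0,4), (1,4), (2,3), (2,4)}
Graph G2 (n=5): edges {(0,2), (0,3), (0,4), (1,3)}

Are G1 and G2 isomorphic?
Yes, isomorphic

The graphs are isomorphic.
One valid mapping φ: V(G1) → V(G2): 0→4, 1→2, 2→3, 3→1, 4→0

Verify φ preserves adjacency — for each edge of G1, its image is an edge of G2:
  (0,4) → (φ(0),φ(4)) = (0,4) ∈ E(G2) ✓
  (1,4) → (φ(1),φ(4)) = (0,2) ∈ E(G2) ✓
  (2,3) → (φ(2),φ(3)) = (1,3) ∈ E(G2) ✓
  (2,4) → (φ(2),φ(4)) = (0,3) ∈ E(G2) ✓
All 4 edges of G1 map to edges of G2, and |E(G1)| = |E(G2)| = 4, so φ is a bijection on edges as well as vertices. Hence G1 ≅ G2.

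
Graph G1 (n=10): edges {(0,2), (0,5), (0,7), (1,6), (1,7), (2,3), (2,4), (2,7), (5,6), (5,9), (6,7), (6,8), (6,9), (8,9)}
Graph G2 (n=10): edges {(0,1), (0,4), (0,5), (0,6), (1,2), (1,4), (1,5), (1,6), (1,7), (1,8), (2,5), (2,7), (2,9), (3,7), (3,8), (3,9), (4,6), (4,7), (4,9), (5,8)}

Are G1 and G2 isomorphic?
No, not isomorphic

The graphs are NOT isomorphic.

Counting triangles (3-cliques): G1 has 4, G2 has 9.
Triangle count is an isomorphism invariant, so differing triangle counts rule out isomorphism.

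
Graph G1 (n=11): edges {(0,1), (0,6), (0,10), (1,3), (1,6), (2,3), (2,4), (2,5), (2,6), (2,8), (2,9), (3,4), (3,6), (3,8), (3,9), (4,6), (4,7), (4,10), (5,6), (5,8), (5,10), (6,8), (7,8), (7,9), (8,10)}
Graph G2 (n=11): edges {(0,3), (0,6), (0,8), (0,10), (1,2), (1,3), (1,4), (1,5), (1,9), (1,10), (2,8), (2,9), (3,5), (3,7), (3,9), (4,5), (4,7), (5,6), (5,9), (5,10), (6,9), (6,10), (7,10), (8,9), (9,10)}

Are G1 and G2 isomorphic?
Yes, isomorphic

The graphs are isomorphic.
One valid mapping φ: V(G1) → V(G2): 0→8, 1→2, 2→5, 3→1, 4→3, 5→6, 6→9, 7→7, 8→10, 9→4, 10→0

Verify φ preserves adjacency — for each edge of G1, its image is an edge of G2:
  (0,1) → (φ(0),φ(1)) = (2,8) ∈ E(G2) ✓
  (0,6) → (φ(0),φ(6)) = (8,9) ∈ E(G2) ✓
  (0,10) → (φ(0),φ(10)) = (0,8) ∈ E(G2) ✓
  (1,3) → (φ(1),φ(3)) = (1,2) ∈ E(G2) ✓
  (1,6) → (φ(1),φ(6)) = (2,9) ∈ E(G2) ✓
  (2,3) → (φ(2),φ(3)) = (1,5) ∈ E(G2) ✓
  (2,4) → (φ(2),φ(4)) = (3,5) ∈ E(G2) ✓
  (2,5) → (φ(2),φ(5)) = (5,6) ∈ E(G2) ✓
  (2,6) → (φ(2),φ(6)) = (5,9) ∈ E(G2) ✓
  (2,8) → (φ(2),φ(8)) = (5,10) ∈ E(G2) ✓
  (2,9) → (φ(2),φ(9)) = (4,5) ∈ E(G2) ✓
  (3,4) → (φ(3),φ(4)) = (1,3) ∈ E(G2) ✓
  (3,6) → (φ(3),φ(6)) = (1,9) ∈ E(G2) ✓
  (3,8) → (φ(3),φ(8)) = (1,10) ∈ E(G2) ✓
  (3,9) → (φ(3),φ(9)) = (1,4) ∈ E(G2) ✓
  (4,6) → (φ(4),φ(6)) = (3,9) ∈ E(G2) ✓
  (4,7) → (φ(4),φ(7)) = (3,7) ∈ E(G2) ✓
  (4,10) → (φ(4),φ(10)) = (0,3) ∈ E(G2) ✓
  (5,6) → (φ(5),φ(6)) = (6,9) ∈ E(G2) ✓
  (5,8) → (φ(5),φ(8)) = (6,10) ∈ E(G2) ✓
  (5,10) → (φ(5),φ(10)) = (0,6) ∈ E(G2) ✓
  (6,8) → (φ(6),φ(8)) = (9,10) ∈ E(G2) ✓
  (7,8) → (φ(7),φ(8)) = (7,10) ∈ E(G2) ✓
  (7,9) → (φ(7),φ(9)) = (4,7) ∈ E(G2) ✓
  (8,10) → (φ(8),φ(10)) = (0,10) ∈ E(G2) ✓
All 25 edges of G1 map to edges of G2, and |E(G1)| = |E(G2)| = 25, so φ is a bijection on edges as well as vertices. Hence G1 ≅ G2.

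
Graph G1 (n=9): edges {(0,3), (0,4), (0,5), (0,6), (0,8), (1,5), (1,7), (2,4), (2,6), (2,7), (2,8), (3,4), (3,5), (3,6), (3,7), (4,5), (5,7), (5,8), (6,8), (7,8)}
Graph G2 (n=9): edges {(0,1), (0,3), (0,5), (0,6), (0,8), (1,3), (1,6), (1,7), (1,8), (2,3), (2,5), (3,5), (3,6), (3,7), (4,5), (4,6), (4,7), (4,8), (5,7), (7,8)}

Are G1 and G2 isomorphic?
Yes, isomorphic

The graphs are isomorphic.
One valid mapping φ: V(G1) → V(G2): 0→1, 1→2, 2→4, 3→0, 4→6, 5→3, 6→8, 7→5, 8→7

Verify φ preserves adjacency — for each edge of G1, its image is an edge of G2:
  (0,3) → (φ(0),φ(3)) = (0,1) ∈ E(G2) ✓
  (0,4) → (φ(0),φ(4)) = (1,6) ∈ E(G2) ✓
  (0,5) → (φ(0),φ(5)) = (1,3) ∈ E(G2) ✓
  (0,6) → (φ(0),φ(6)) = (1,8) ∈ E(G2) ✓
  (0,8) → (φ(0),φ(8)) = (1,7) ∈ E(G2) ✓
  (1,5) → (φ(1),φ(5)) = (2,3) ∈ E(G2) ✓
  (1,7) → (φ(1),φ(7)) = (2,5) ∈ E(G2) ✓
  (2,4) → (φ(2),φ(4)) = (4,6) ∈ E(G2) ✓
  (2,6) → (φ(2),φ(6)) = (4,8) ∈ E(G2) ✓
  (2,7) → (φ(2),φ(7)) = (4,5) ∈ E(G2) ✓
  (2,8) → (φ(2),φ(8)) = (4,7) ∈ E(G2) ✓
  (3,4) → (φ(3),φ(4)) = (0,6) ∈ E(G2) ✓
  (3,5) → (φ(3),φ(5)) = (0,3) ∈ E(G2) ✓
  (3,6) → (φ(3),φ(6)) = (0,8) ∈ E(G2) ✓
  (3,7) → (φ(3),φ(7)) = (0,5) ∈ E(G2) ✓
  (4,5) → (φ(4),φ(5)) = (3,6) ∈ E(G2) ✓
  (5,7) → (φ(5),φ(7)) = (3,5) ∈ E(G2) ✓
  (5,8) → (φ(5),φ(8)) = (3,7) ∈ E(G2) ✓
  (6,8) → (φ(6),φ(8)) = (7,8) ∈ E(G2) ✓
  (7,8) → (φ(7),φ(8)) = (5,7) ∈ E(G2) ✓
All 20 edges of G1 map to edges of G2, and |E(G1)| = |E(G2)| = 20, so φ is a bijection on edges as well as vertices. Hence G1 ≅ G2.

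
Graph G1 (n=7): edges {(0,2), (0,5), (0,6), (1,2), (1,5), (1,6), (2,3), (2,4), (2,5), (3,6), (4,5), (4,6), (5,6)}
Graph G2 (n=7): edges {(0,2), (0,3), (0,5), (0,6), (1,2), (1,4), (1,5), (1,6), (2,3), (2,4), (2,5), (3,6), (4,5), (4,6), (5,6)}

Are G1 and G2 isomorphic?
No, not isomorphic

The graphs are NOT isomorphic.

Counting edges: G1 has 13 edge(s); G2 has 15 edge(s).
Edge count is an isomorphism invariant (a bijection on vertices induces a bijection on edges), so differing edge counts rule out isomorphism.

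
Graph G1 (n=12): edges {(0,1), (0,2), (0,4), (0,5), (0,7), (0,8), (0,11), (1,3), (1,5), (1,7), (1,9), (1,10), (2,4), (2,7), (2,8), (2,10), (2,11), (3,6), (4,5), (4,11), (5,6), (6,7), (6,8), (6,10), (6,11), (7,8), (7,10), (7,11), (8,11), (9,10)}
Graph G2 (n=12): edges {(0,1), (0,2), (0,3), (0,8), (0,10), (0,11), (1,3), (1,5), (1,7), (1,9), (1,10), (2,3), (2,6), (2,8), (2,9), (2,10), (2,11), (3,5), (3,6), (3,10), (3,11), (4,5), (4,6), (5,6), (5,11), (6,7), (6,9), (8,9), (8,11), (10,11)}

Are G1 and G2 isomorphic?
Yes, isomorphic

The graphs are isomorphic.
One valid mapping φ: V(G1) → V(G2): 0→2, 1→6, 2→11, 3→7, 4→8, 5→9, 6→1, 7→3, 8→10, 9→4, 10→5, 11→0

Verify φ preserves adjacency — for each edge of G1, its image is an edge of G2:
  (0,1) → (φ(0),φ(1)) = (2,6) ∈ E(G2) ✓
  (0,2) → (φ(0),φ(2)) = (2,11) ∈ E(G2) ✓
  (0,4) → (φ(0),φ(4)) = (2,8) ∈ E(G2) ✓
  (0,5) → (φ(0),φ(5)) = (2,9) ∈ E(G2) ✓
  (0,7) → (φ(0),φ(7)) = (2,3) ∈ E(G2) ✓
  (0,8) → (φ(0),φ(8)) = (2,10) ∈ E(G2) ✓
  (0,11) → (φ(0),φ(11)) = (0,2) ∈ E(G2) ✓
  (1,3) → (φ(1),φ(3)) = (6,7) ∈ E(G2) ✓
  (1,5) → (φ(1),φ(5)) = (6,9) ∈ E(G2) ✓
  (1,7) → (φ(1),φ(7)) = (3,6) ∈ E(G2) ✓
  (1,9) → (φ(1),φ(9)) = (4,6) ∈ E(G2) ✓
  (1,10) → (φ(1),φ(10)) = (5,6) ∈ E(G2) ✓
  (2,4) → (φ(2),φ(4)) = (8,11) ∈ E(G2) ✓
  (2,7) → (φ(2),φ(7)) = (3,11) ∈ E(G2) ✓
  (2,8) → (φ(2),φ(8)) = (10,11) ∈ E(G2) ✓
  (2,10) → (φ(2),φ(10)) = (5,11) ∈ E(G2) ✓
  (2,11) → (φ(2),φ(11)) = (0,11) ∈ E(G2) ✓
  (3,6) → (φ(3),φ(6)) = (1,7) ∈ E(G2) ✓
  (4,5) → (φ(4),φ(5)) = (8,9) ∈ E(G2) ✓
  (4,11) → (φ(4),φ(11)) = (0,8) ∈ E(G2) ✓
  (5,6) → (φ(5),φ(6)) = (1,9) ∈ E(G2) ✓
  (6,7) → (φ(6),φ(7)) = (1,3) ∈ E(G2) ✓
  (6,8) → (φ(6),φ(8)) = (1,10) ∈ E(G2) ✓
  (6,10) → (φ(6),φ(10)) = (1,5) ∈ E(G2) ✓
  (6,11) → (φ(6),φ(11)) = (0,1) ∈ E(G2) ✓
  (7,8) → (φ(7),φ(8)) = (3,10) ∈ E(G2) ✓
  (7,10) → (φ(7),φ(10)) = (3,5) ∈ E(G2) ✓
  (7,11) → (φ(7),φ(11)) = (0,3) ∈ E(G2) ✓
  (8,11) → (φ(8),φ(11)) = (0,10) ∈ E(G2) ✓
  (9,10) → (φ(9),φ(10)) = (4,5) ∈ E(G2) ✓
All 30 edges of G1 map to edges of G2, and |E(G1)| = |E(G2)| = 30, so φ is a bijection on edges as well as vertices. Hence G1 ≅ G2.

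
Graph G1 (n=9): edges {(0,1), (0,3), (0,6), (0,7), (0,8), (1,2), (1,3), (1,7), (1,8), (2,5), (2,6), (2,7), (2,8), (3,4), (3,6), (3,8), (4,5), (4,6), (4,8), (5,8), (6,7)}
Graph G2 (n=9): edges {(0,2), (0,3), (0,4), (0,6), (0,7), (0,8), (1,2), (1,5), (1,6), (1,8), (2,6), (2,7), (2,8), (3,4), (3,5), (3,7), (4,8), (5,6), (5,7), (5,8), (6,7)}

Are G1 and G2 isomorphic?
Yes, isomorphic

The graphs are isomorphic.
One valid mapping φ: V(G1) → V(G2): 0→6, 1→2, 2→8, 3→7, 4→3, 5→4, 6→5, 7→1, 8→0

Verify φ preserves adjacency — for each edge of G1, its image is an edge of G2:
  (0,1) → (φ(0),φ(1)) = (2,6) ∈ E(G2) ✓
  (0,3) → (φ(0),φ(3)) = (6,7) ∈ E(G2) ✓
  (0,6) → (φ(0),φ(6)) = (5,6) ∈ E(G2) ✓
  (0,7) → (φ(0),φ(7)) = (1,6) ∈ E(G2) ✓
  (0,8) → (φ(0),φ(8)) = (0,6) ∈ E(G2) ✓
  (1,2) → (φ(1),φ(2)) = (2,8) ∈ E(G2) ✓
  (1,3) → (φ(1),φ(3)) = (2,7) ∈ E(G2) ✓
  (1,7) → (φ(1),φ(7)) = (1,2) ∈ E(G2) ✓
  (1,8) → (φ(1),φ(8)) = (0,2) ∈ E(G2) ✓
  (2,5) → (φ(2),φ(5)) = (4,8) ∈ E(G2) ✓
  (2,6) → (φ(2),φ(6)) = (5,8) ∈ E(G2) ✓
  (2,7) → (φ(2),φ(7)) = (1,8) ∈ E(G2) ✓
  (2,8) → (φ(2),φ(8)) = (0,8) ∈ E(G2) ✓
  (3,4) → (φ(3),φ(4)) = (3,7) ∈ E(G2) ✓
  (3,6) → (φ(3),φ(6)) = (5,7) ∈ E(G2) ✓
  (3,8) → (φ(3),φ(8)) = (0,7) ∈ E(G2) ✓
  (4,5) → (φ(4),φ(5)) = (3,4) ∈ E(G2) ✓
  (4,6) → (φ(4),φ(6)) = (3,5) ∈ E(G2) ✓
  (4,8) → (φ(4),φ(8)) = (0,3) ∈ E(G2) ✓
  (5,8) → (φ(5),φ(8)) = (0,4) ∈ E(G2) ✓
  (6,7) → (φ(6),φ(7)) = (1,5) ∈ E(G2) ✓
All 21 edges of G1 map to edges of G2, and |E(G1)| = |E(G2)| = 21, so φ is a bijection on edges as well as vertices. Hence G1 ≅ G2.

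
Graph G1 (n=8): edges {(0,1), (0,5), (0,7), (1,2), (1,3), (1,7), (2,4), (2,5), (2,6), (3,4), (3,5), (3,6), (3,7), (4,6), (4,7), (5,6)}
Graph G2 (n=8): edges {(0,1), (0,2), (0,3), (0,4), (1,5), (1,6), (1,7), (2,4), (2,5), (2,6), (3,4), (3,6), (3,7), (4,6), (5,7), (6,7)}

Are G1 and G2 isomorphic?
Yes, isomorphic

The graphs are isomorphic.
One valid mapping φ: V(G1) → V(G2): 0→5, 1→1, 2→0, 3→6, 4→3, 5→2, 6→4, 7→7

Verify φ preserves adjacency — for each edge of G1, its image is an edge of G2:
  (0,1) → (φ(0),φ(1)) = (1,5) ∈ E(G2) ✓
  (0,5) → (φ(0),φ(5)) = (2,5) ∈ E(G2) ✓
  (0,7) → (φ(0),φ(7)) = (5,7) ∈ E(G2) ✓
  (1,2) → (φ(1),φ(2)) = (0,1) ∈ E(G2) ✓
  (1,3) → (φ(1),φ(3)) = (1,6) ∈ E(G2) ✓
  (1,7) → (φ(1),φ(7)) = (1,7) ∈ E(G2) ✓
  (2,4) → (φ(2),φ(4)) = (0,3) ∈ E(G2) ✓
  (2,5) → (φ(2),φ(5)) = (0,2) ∈ E(G2) ✓
  (2,6) → (φ(2),φ(6)) = (0,4) ∈ E(G2) ✓
  (3,4) → (φ(3),φ(4)) = (3,6) ∈ E(G2) ✓
  (3,5) → (φ(3),φ(5)) = (2,6) ∈ E(G2) ✓
  (3,6) → (φ(3),φ(6)) = (4,6) ∈ E(G2) ✓
  (3,7) → (φ(3),φ(7)) = (6,7) ∈ E(G2) ✓
  (4,6) → (φ(4),φ(6)) = (3,4) ∈ E(G2) ✓
  (4,7) → (φ(4),φ(7)) = (3,7) ∈ E(G2) ✓
  (5,6) → (φ(5),φ(6)) = (2,4) ∈ E(G2) ✓
All 16 edges of G1 map to edges of G2, and |E(G1)| = |E(G2)| = 16, so φ is a bijection on edges as well as vertices. Hence G1 ≅ G2.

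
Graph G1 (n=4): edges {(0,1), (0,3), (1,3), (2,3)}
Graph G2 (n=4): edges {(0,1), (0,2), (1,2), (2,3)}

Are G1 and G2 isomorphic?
Yes, isomorphic

The graphs are isomorphic.
One valid mapping φ: V(G1) → V(G2): 0→1, 1→0, 2→3, 3→2

Verify φ preserves adjacency — for each edge of G1, its image is an edge of G2:
  (0,1) → (φ(0),φ(1)) = (0,1) ∈ E(G2) ✓
  (0,3) → (φ(0),φ(3)) = (1,2) ∈ E(G2) ✓
  (1,3) → (φ(1),φ(3)) = (0,2) ∈ E(G2) ✓
  (2,3) → (φ(2),φ(3)) = (2,3) ∈ E(G2) ✓
All 4 edges of G1 map to edges of G2, and |E(G1)| = |E(G2)| = 4, so φ is a bijection on edges as well as vertices. Hence G1 ≅ G2.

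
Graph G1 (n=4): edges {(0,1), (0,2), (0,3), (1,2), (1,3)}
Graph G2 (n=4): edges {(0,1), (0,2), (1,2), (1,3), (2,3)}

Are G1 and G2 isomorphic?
Yes, isomorphic

The graphs are isomorphic.
One valid mapping φ: V(G1) → V(G2): 0→2, 1→1, 2→3, 3→0

Verify φ preserves adjacency — for each edge of G1, its image is an edge of G2:
  (0,1) → (φ(0),φ(1)) = (1,2) ∈ E(G2) ✓
  (0,2) → (φ(0),φ(2)) = (2,3) ∈ E(G2) ✓
  (0,3) → (φ(0),φ(3)) = (0,2) ∈ E(G2) ✓
  (1,2) → (φ(1),φ(2)) = (1,3) ∈ E(G2) ✓
  (1,3) → (φ(1),φ(3)) = (0,1) ∈ E(G2) ✓
All 5 edges of G1 map to edges of G2, and |E(G1)| = |E(G2)| = 5, so φ is a bijection on edges as well as vertices. Hence G1 ≅ G2.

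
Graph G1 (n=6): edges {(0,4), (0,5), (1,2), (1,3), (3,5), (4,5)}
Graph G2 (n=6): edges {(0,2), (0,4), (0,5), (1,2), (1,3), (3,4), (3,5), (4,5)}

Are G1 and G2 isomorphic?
No, not isomorphic

The graphs are NOT isomorphic.

Counting edges: G1 has 6 edge(s); G2 has 8 edge(s).
Edge count is an isomorphism invariant (a bijection on vertices induces a bijection on edges), so differing edge counts rule out isomorphism.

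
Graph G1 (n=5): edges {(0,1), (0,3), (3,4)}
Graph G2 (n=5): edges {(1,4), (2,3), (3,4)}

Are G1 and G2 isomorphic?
Yes, isomorphic

The graphs are isomorphic.
One valid mapping φ: V(G1) → V(G2): 0→3, 1→2, 2→0, 3→4, 4→1

Verify φ preserves adjacency — for each edge of G1, its image is an edge of G2:
  (0,1) → (φ(0),φ(1)) = (2,3) ∈ E(G2) ✓
  (0,3) → (φ(0),φ(3)) = (3,4) ∈ E(G2) ✓
  (3,4) → (φ(3),φ(4)) = (1,4) ∈ E(G2) ✓
All 3 edges of G1 map to edges of G2, and |E(G1)| = |E(G2)| = 3, so φ is a bijection on edges as well as vertices. Hence G1 ≅ G2.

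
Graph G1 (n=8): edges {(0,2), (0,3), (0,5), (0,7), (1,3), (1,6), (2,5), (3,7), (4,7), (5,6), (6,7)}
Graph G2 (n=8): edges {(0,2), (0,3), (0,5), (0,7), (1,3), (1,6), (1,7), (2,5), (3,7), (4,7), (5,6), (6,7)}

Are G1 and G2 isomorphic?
No, not isomorphic

The graphs are NOT isomorphic.

Counting edges: G1 has 11 edge(s); G2 has 12 edge(s).
Edge count is an isomorphism invariant (a bijection on vertices induces a bijection on edges), so differing edge counts rule out isomorphism.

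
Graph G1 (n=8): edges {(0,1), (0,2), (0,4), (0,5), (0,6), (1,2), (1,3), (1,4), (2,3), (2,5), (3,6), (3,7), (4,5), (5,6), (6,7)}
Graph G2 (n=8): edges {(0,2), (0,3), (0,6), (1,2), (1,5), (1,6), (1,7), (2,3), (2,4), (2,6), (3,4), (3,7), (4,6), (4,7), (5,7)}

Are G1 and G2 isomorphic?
Yes, isomorphic

The graphs are isomorphic.
One valid mapping φ: V(G1) → V(G2): 0→2, 1→3, 2→4, 3→7, 4→0, 5→6, 6→1, 7→5

Verify φ preserves adjacency — for each edge of G1, its image is an edge of G2:
  (0,1) → (φ(0),φ(1)) = (2,3) ∈ E(G2) ✓
  (0,2) → (φ(0),φ(2)) = (2,4) ∈ E(G2) ✓
  (0,4) → (φ(0),φ(4)) = (0,2) ∈ E(G2) ✓
  (0,5) → (φ(0),φ(5)) = (2,6) ∈ E(G2) ✓
  (0,6) → (φ(0),φ(6)) = (1,2) ∈ E(G2) ✓
  (1,2) → (φ(1),φ(2)) = (3,4) ∈ E(G2) ✓
  (1,3) → (φ(1),φ(3)) = (3,7) ∈ E(G2) ✓
  (1,4) → (φ(1),φ(4)) = (0,3) ∈ E(G2) ✓
  (2,3) → (φ(2),φ(3)) = (4,7) ∈ E(G2) ✓
  (2,5) → (φ(2),φ(5)) = (4,6) ∈ E(G2) ✓
  (3,6) → (φ(3),φ(6)) = (1,7) ∈ E(G2) ✓
  (3,7) → (φ(3),φ(7)) = (5,7) ∈ E(G2) ✓
  (4,5) → (φ(4),φ(5)) = (0,6) ∈ E(G2) ✓
  (5,6) → (φ(5),φ(6)) = (1,6) ∈ E(G2) ✓
  (6,7) → (φ(6),φ(7)) = (1,5) ∈ E(G2) ✓
All 15 edges of G1 map to edges of G2, and |E(G1)| = |E(G2)| = 15, so φ is a bijection on edges as well as vertices. Hence G1 ≅ G2.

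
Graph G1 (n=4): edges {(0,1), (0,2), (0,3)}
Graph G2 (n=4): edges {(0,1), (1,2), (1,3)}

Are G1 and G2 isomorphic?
Yes, isomorphic

The graphs are isomorphic.
One valid mapping φ: V(G1) → V(G2): 0→1, 1→0, 2→2, 3→3

Verify φ preserves adjacency — for each edge of G1, its image is an edge of G2:
  (0,1) → (φ(0),φ(1)) = (0,1) ∈ E(G2) ✓
  (0,2) → (φ(0),φ(2)) = (1,2) ∈ E(G2) ✓
  (0,3) → (φ(0),φ(3)) = (1,3) ∈ E(G2) ✓
All 3 edges of G1 map to edges of G2, and |E(G1)| = |E(G2)| = 3, so φ is a bijection on edges as well as vertices. Hence G1 ≅ G2.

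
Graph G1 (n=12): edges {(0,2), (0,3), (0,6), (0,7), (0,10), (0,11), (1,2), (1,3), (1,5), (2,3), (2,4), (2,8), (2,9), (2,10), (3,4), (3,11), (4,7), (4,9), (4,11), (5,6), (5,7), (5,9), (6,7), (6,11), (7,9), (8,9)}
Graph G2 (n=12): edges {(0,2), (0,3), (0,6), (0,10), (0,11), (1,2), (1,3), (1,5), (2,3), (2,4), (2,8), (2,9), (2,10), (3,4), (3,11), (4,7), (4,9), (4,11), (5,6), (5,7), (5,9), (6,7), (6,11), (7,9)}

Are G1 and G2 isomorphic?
No, not isomorphic

The graphs are NOT isomorphic.

Counting edges: G1 has 26 edge(s); G2 has 24 edge(s).
Edge count is an isomorphism invariant (a bijection on vertices induces a bijection on edges), so differing edge counts rule out isomorphism.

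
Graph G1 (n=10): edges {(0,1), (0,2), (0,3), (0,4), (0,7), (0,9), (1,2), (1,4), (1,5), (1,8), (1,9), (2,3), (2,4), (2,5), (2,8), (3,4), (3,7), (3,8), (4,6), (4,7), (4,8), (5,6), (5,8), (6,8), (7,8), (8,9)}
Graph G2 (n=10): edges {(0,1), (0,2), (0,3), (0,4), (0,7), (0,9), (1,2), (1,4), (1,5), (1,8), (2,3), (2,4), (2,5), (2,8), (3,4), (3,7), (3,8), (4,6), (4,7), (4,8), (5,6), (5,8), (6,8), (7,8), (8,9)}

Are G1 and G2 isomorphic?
No, not isomorphic

The graphs are NOT isomorphic.

Counting edges: G1 has 26 edge(s); G2 has 25 edge(s).
Edge count is an isomorphism invariant (a bijection on vertices induces a bijection on edges), so differing edge counts rule out isomorphism.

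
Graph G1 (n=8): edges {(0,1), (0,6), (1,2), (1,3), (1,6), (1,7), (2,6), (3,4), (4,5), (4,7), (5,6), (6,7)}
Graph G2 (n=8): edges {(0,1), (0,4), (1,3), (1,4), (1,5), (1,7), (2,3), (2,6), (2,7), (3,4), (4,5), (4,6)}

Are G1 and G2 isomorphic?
Yes, isomorphic

The graphs are isomorphic.
One valid mapping φ: V(G1) → V(G2): 0→0, 1→1, 2→5, 3→7, 4→2, 5→6, 6→4, 7→3

Verify φ preserves adjacency — for each edge of G1, its image is an edge of G2:
  (0,1) → (φ(0),φ(1)) = (0,1) ∈ E(G2) ✓
  (0,6) → (φ(0),φ(6)) = (0,4) ∈ E(G2) ✓
  (1,2) → (φ(1),φ(2)) = (1,5) ∈ E(G2) ✓
  (1,3) → (φ(1),φ(3)) = (1,7) ∈ E(G2) ✓
  (1,6) → (φ(1),φ(6)) = (1,4) ∈ E(G2) ✓
  (1,7) → (φ(1),φ(7)) = (1,3) ∈ E(G2) ✓
  (2,6) → (φ(2),φ(6)) = (4,5) ∈ E(G2) ✓
  (3,4) → (φ(3),φ(4)) = (2,7) ∈ E(G2) ✓
  (4,5) → (φ(4),φ(5)) = (2,6) ∈ E(G2) ✓
  (4,7) → (φ(4),φ(7)) = (2,3) ∈ E(G2) ✓
  (5,6) → (φ(5),φ(6)) = (4,6) ∈ E(G2) ✓
  (6,7) → (φ(6),φ(7)) = (3,4) ∈ E(G2) ✓
All 12 edges of G1 map to edges of G2, and |E(G1)| = |E(G2)| = 12, so φ is a bijection on edges as well as vertices. Hence G1 ≅ G2.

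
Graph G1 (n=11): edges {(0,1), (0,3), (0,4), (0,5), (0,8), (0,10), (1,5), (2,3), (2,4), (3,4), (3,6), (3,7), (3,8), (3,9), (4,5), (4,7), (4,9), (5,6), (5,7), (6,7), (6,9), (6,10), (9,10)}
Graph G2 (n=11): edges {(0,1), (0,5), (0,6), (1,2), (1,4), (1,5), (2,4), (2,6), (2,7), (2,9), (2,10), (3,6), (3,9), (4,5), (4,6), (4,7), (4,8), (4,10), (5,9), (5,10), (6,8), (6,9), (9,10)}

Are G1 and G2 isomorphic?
Yes, isomorphic

The graphs are isomorphic.
One valid mapping φ: V(G1) → V(G2): 0→6, 1→3, 2→7, 3→4, 4→2, 5→9, 6→5, 7→10, 8→8, 9→1, 10→0

Verify φ preserves adjacency — for each edge of G1, its image is an edge of G2:
  (0,1) → (φ(0),φ(1)) = (3,6) ∈ E(G2) ✓
  (0,3) → (φ(0),φ(3)) = (4,6) ∈ E(G2) ✓
  (0,4) → (φ(0),φ(4)) = (2,6) ∈ E(G2) ✓
  (0,5) → (φ(0),φ(5)) = (6,9) ∈ E(G2) ✓
  (0,8) → (φ(0),φ(8)) = (6,8) ∈ E(G2) ✓
  (0,10) → (φ(0),φ(10)) = (0,6) ∈ E(G2) ✓
  (1,5) → (φ(1),φ(5)) = (3,9) ∈ E(G2) ✓
  (2,3) → (φ(2),φ(3)) = (4,7) ∈ E(G2) ✓
  (2,4) → (φ(2),φ(4)) = (2,7) ∈ E(G2) ✓
  (3,4) → (φ(3),φ(4)) = (2,4) ∈ E(G2) ✓
  (3,6) → (φ(3),φ(6)) = (4,5) ∈ E(G2) ✓
  (3,7) → (φ(3),φ(7)) = (4,10) ∈ E(G2) ✓
  (3,8) → (φ(3),φ(8)) = (4,8) ∈ E(G2) ✓
  (3,9) → (φ(3),φ(9)) = (1,4) ∈ E(G2) ✓
  (4,5) → (φ(4),φ(5)) = (2,9) ∈ E(G2) ✓
  (4,7) → (φ(4),φ(7)) = (2,10) ∈ E(G2) ✓
  (4,9) → (φ(4),φ(9)) = (1,2) ∈ E(G2) ✓
  (5,6) → (φ(5),φ(6)) = (5,9) ∈ E(G2) ✓
  (5,7) → (φ(5),φ(7)) = (9,10) ∈ E(G2) ✓
  (6,7) → (φ(6),φ(7)) = (5,10) ∈ E(G2) ✓
  (6,9) → (φ(6),φ(9)) = (1,5) ∈ E(G2) ✓
  (6,10) → (φ(6),φ(10)) = (0,5) ∈ E(G2) ✓
  (9,10) → (φ(9),φ(10)) = (0,1) ∈ E(G2) ✓
All 23 edges of G1 map to edges of G2, and |E(G1)| = |E(G2)| = 23, so φ is a bijection on edges as well as vertices. Hence G1 ≅ G2.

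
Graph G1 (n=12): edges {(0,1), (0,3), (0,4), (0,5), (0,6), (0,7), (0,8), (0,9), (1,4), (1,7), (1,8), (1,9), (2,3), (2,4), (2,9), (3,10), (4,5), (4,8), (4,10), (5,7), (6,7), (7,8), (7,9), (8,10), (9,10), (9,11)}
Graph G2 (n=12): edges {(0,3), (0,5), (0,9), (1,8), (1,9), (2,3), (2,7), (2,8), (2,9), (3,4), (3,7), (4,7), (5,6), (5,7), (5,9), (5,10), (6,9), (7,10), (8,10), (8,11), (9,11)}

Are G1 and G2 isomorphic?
No, not isomorphic

The graphs are NOT isomorphic.

Degrees in G1: deg(0)=8, deg(1)=5, deg(2)=3, deg(3)=3, deg(4)=6, deg(5)=3, deg(6)=2, deg(7)=6, deg(8)=5, deg(9)=6, deg(10)=4, deg(11)=1.
Sorted degree sequence of G1: [8, 6, 6, 6, 5, 5, 4, 3, 3, 3, 2, 1].
Degrees in G2: deg(0)=3, deg(1)=2, deg(2)=4, deg(3)=4, deg(4)=2, deg(5)=5, deg(6)=2, deg(7)=5, deg(8)=4, deg(9)=6, deg(10)=3, deg(11)=2.
Sorted degree sequence of G2: [6, 5, 5, 4, 4, 4, 3, 3, 2, 2, 2, 2].
The (sorted) degree sequence is an isomorphism invariant, so since G1 and G2 have different degree sequences they cannot be isomorphic.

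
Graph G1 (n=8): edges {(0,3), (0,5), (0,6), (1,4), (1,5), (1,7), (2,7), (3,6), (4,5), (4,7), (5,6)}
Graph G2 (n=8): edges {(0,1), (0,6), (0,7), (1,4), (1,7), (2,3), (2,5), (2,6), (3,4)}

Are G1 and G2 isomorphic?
No, not isomorphic

The graphs are NOT isomorphic.

Degrees in G1: deg(0)=3, deg(1)=3, deg(2)=1, deg(3)=2, deg(4)=3, deg(5)=4, deg(6)=3, deg(7)=3.
Sorted degree sequence of G1: [4, 3, 3, 3, 3, 3, 2, 1].
Degrees in G2: deg(0)=3, deg(1)=3, deg(2)=3, deg(3)=2, deg(4)=2, deg(5)=1, deg(6)=2, deg(7)=2.
Sorted degree sequence of G2: [3, 3, 3, 2, 2, 2, 2, 1].
The (sorted) degree sequence is an isomorphism invariant, so since G1 and G2 have different degree sequences they cannot be isomorphic.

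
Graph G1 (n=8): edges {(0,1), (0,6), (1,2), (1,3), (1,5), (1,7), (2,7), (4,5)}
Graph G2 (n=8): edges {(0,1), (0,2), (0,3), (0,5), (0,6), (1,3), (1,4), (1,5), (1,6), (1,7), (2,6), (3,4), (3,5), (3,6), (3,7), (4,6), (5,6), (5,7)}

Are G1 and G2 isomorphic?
No, not isomorphic

The graphs are NOT isomorphic.

Counting triangles (3-cliques): G1 has 1, G2 has 17.
Triangle count is an isomorphism invariant, so differing triangle counts rule out isomorphism.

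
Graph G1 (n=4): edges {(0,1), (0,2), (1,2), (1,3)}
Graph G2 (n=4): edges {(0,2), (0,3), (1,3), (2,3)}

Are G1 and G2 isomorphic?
Yes, isomorphic

The graphs are isomorphic.
One valid mapping φ: V(G1) → V(G2): 0→0, 1→3, 2→2, 3→1

Verify φ preserves adjacency — for each edge of G1, its image is an edge of G2:
  (0,1) → (φ(0),φ(1)) = (0,3) ∈ E(G2) ✓
  (0,2) → (φ(0),φ(2)) = (0,2) ∈ E(G2) ✓
  (1,2) → (φ(1),φ(2)) = (2,3) ∈ E(G2) ✓
  (1,3) → (φ(1),φ(3)) = (1,3) ∈ E(G2) ✓
All 4 edges of G1 map to edges of G2, and |E(G1)| = |E(G2)| = 4, so φ is a bijection on edges as well as vertices. Hence G1 ≅ G2.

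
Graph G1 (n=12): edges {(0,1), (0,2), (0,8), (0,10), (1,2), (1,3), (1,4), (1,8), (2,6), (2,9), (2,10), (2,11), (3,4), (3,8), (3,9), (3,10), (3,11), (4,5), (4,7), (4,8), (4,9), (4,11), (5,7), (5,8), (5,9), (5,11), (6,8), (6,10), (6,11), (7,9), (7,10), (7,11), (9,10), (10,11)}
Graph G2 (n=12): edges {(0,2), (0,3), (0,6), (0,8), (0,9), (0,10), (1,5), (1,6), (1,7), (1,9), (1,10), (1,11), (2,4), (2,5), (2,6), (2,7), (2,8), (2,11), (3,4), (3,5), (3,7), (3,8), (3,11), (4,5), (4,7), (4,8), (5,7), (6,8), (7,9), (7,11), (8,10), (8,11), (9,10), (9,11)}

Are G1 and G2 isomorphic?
Yes, isomorphic

The graphs are isomorphic.
One valid mapping φ: V(G1) → V(G2): 0→10, 1→9, 2→0, 3→11, 4→7, 5→5, 6→6, 7→4, 8→1, 9→3, 10→8, 11→2

Verify φ preserves adjacency — for each edge of G1, its image is an edge of G2:
  (0,1) → (φ(0),φ(1)) = (9,10) ∈ E(G2) ✓
  (0,2) → (φ(0),φ(2)) = (0,10) ∈ E(G2) ✓
  (0,8) → (φ(0),φ(8)) = (1,10) ∈ E(G2) ✓
  (0,10) → (φ(0),φ(10)) = (8,10) ∈ E(G2) ✓
  (1,2) → (φ(1),φ(2)) = (0,9) ∈ E(G2) ✓
  (1,3) → (φ(1),φ(3)) = (9,11) ∈ E(G2) ✓
  (1,4) → (φ(1),φ(4)) = (7,9) ∈ E(G2) ✓
  (1,8) → (φ(1),φ(8)) = (1,9) ∈ E(G2) ✓
  (2,6) → (φ(2),φ(6)) = (0,6) ∈ E(G2) ✓
  (2,9) → (φ(2),φ(9)) = (0,3) ∈ E(G2) ✓
  (2,10) → (φ(2),φ(10)) = (0,8) ∈ E(G2) ✓
  (2,11) → (φ(2),φ(11)) = (0,2) ∈ E(G2) ✓
  (3,4) → (φ(3),φ(4)) = (7,11) ∈ E(G2) ✓
  (3,8) → (φ(3),φ(8)) = (1,11) ∈ E(G2) ✓
  (3,9) → (φ(3),φ(9)) = (3,11) ∈ E(G2) ✓
  (3,10) → (φ(3),φ(10)) = (8,11) ∈ E(G2) ✓
  (3,11) → (φ(3),φ(11)) = (2,11) ∈ E(G2) ✓
  (4,5) → (φ(4),φ(5)) = (5,7) ∈ E(G2) ✓
  (4,7) → (φ(4),φ(7)) = (4,7) ∈ E(G2) ✓
  (4,8) → (φ(4),φ(8)) = (1,7) ∈ E(G2) ✓
  (4,9) → (φ(4),φ(9)) = (3,7) ∈ E(G2) ✓
  (4,11) → (φ(4),φ(11)) = (2,7) ∈ E(G2) ✓
  (5,7) → (φ(5),φ(7)) = (4,5) ∈ E(G2) ✓
  (5,8) → (φ(5),φ(8)) = (1,5) ∈ E(G2) ✓
  (5,9) → (φ(5),φ(9)) = (3,5) ∈ E(G2) ✓
  (5,11) → (φ(5),φ(11)) = (2,5) ∈ E(G2) ✓
  (6,8) → (φ(6),φ(8)) = (1,6) ∈ E(G2) ✓
  (6,10) → (φ(6),φ(10)) = (6,8) ∈ E(G2) ✓
  (6,11) → (φ(6),φ(11)) = (2,6) ∈ E(G2) ✓
  (7,9) → (φ(7),φ(9)) = (3,4) ∈ E(G2) ✓
  (7,10) → (φ(7),φ(10)) = (4,8) ∈ E(G2) ✓
  (7,11) → (φ(7),φ(11)) = (2,4) ∈ E(G2) ✓
  (9,10) → (φ(9),φ(10)) = (3,8) ∈ E(G2) ✓
  (10,11) → (φ(10),φ(11)) = (2,8) ∈ E(G2) ✓
All 34 edges of G1 map to edges of G2, and |E(G1)| = |E(G2)| = 34, so φ is a bijection on edges as well as vertices. Hence G1 ≅ G2.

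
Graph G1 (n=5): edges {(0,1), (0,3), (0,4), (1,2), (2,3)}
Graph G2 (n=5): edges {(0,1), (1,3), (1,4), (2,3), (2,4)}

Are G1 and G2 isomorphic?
Yes, isomorphic

The graphs are isomorphic.
One valid mapping φ: V(G1) → V(G2): 0→1, 1→3, 2→2, 3→4, 4→0

Verify φ preserves adjacency — for each edge of G1, its image is an edge of G2:
  (0,1) → (φ(0),φ(1)) = (1,3) ∈ E(G2) ✓
  (0,3) → (φ(0),φ(3)) = (1,4) ∈ E(G2) ✓
  (0,4) → (φ(0),φ(4)) = (0,1) ∈ E(G2) ✓
  (1,2) → (φ(1),φ(2)) = (2,3) ∈ E(G2) ✓
  (2,3) → (φ(2),φ(3)) = (2,4) ∈ E(G2) ✓
All 5 edges of G1 map to edges of G2, and |E(G1)| = |E(G2)| = 5, so φ is a bijection on edges as well as vertices. Hence G1 ≅ G2.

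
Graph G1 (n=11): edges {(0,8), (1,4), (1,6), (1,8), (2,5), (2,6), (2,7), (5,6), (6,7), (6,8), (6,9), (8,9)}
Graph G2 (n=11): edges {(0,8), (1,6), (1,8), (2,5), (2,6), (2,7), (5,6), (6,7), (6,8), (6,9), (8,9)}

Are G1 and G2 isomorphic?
No, not isomorphic

The graphs are NOT isomorphic.

Counting edges: G1 has 12 edge(s); G2 has 11 edge(s).
Edge count is an isomorphism invariant (a bijection on vertices induces a bijection on edges), so differing edge counts rule out isomorphism.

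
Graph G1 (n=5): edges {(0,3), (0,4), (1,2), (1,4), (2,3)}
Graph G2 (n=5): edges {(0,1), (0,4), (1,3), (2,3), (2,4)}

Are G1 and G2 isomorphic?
Yes, isomorphic

The graphs are isomorphic.
One valid mapping φ: V(G1) → V(G2): 0→0, 1→2, 2→3, 3→1, 4→4

Verify φ preserves adjacency — for each edge of G1, its image is an edge of G2:
  (0,3) → (φ(0),φ(3)) = (0,1) ∈ E(G2) ✓
  (0,4) → (φ(0),φ(4)) = (0,4) ∈ E(G2) ✓
  (1,2) → (φ(1),φ(2)) = (2,3) ∈ E(G2) ✓
  (1,4) → (φ(1),φ(4)) = (2,4) ∈ E(G2) ✓
  (2,3) → (φ(2),φ(3)) = (1,3) ∈ E(G2) ✓
All 5 edges of G1 map to edges of G2, and |E(G1)| = |E(G2)| = 5, so φ is a bijection on edges as well as vertices. Hence G1 ≅ G2.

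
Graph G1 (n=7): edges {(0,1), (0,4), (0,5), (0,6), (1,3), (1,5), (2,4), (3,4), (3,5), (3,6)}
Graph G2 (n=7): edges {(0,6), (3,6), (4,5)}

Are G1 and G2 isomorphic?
No, not isomorphic

The graphs are NOT isomorphic.

Connected components of G1: 1 component(s) with vertex sets [[0, 1, 2, 3, 4, 5, 6]], sizes [7].
Connected components of G2: 4 component(s) with vertex sets [[1], [2], [4, 5], [0, 3, 6]], sizes [1, 1, 2, 3].
The number of connected components (and the multiset of component sizes) is an isomorphism invariant — an isomorphism maps each component of G1 bijectively onto a component of G2. Since G1 has 1 component(s) and G2 has 4, they cannot be isomorphic.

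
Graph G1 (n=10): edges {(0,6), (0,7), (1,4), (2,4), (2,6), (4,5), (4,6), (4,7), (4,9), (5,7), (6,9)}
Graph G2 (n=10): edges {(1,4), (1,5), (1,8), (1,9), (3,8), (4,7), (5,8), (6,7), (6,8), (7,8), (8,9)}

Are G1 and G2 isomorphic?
Yes, isomorphic

The graphs are isomorphic.
One valid mapping φ: V(G1) → V(G2): 0→4, 1→3, 2→9, 3→0, 4→8, 5→6, 6→1, 7→7, 8→2, 9→5

Verify φ preserves adjacency — for each edge of G1, its image is an edge of G2:
  (0,6) → (φ(0),φ(6)) = (1,4) ∈ E(G2) ✓
  (0,7) → (φ(0),φ(7)) = (4,7) ∈ E(G2) ✓
  (1,4) → (φ(1),φ(4)) = (3,8) ∈ E(G2) ✓
  (2,4) → (φ(2),φ(4)) = (8,9) ∈ E(G2) ✓
  (2,6) → (φ(2),φ(6)) = (1,9) ∈ E(G2) ✓
  (4,5) → (φ(4),φ(5)) = (6,8) ∈ E(G2) ✓
  (4,6) → (φ(4),φ(6)) = (1,8) ∈ E(G2) ✓
  (4,7) → (φ(4),φ(7)) = (7,8) ∈ E(G2) ✓
  (4,9) → (φ(4),φ(9)) = (5,8) ∈ E(G2) ✓
  (5,7) → (φ(5),φ(7)) = (6,7) ∈ E(G2) ✓
  (6,9) → (φ(6),φ(9)) = (1,5) ∈ E(G2) ✓
All 11 edges of G1 map to edges of G2, and |E(G1)| = |E(G2)| = 11, so φ is a bijection on edges as well as vertices. Hence G1 ≅ G2.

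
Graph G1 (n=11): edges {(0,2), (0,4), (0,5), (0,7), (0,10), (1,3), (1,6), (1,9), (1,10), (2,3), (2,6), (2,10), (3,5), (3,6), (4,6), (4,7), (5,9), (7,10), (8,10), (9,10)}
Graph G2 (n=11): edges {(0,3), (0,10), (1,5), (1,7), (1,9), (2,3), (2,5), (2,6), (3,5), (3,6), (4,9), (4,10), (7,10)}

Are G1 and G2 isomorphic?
No, not isomorphic

The graphs are NOT isomorphic.

Connected components of G1: 1 component(s) with vertex sets [[0, 1, 2, 3, 4, 5, 6, 7, 8, 9, 10]], sizes [11].
Connected components of G2: 2 component(s) with vertex sets [[8], [0, 1, 2, 3, 4, 5, 6, 7, 9, 10]], sizes [1, 10].
The number of connected components (and the multiset of component sizes) is an isomorphism invariant — an isomorphism maps each component of G1 bijectively onto a component of G2. Since G1 has 1 component(s) and G2 has 2, they cannot be isomorphic.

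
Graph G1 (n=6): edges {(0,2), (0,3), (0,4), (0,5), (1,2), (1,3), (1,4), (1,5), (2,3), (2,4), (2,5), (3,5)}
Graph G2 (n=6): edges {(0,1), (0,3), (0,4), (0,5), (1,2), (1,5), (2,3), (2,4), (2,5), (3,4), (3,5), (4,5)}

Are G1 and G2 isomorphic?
Yes, isomorphic

The graphs are isomorphic.
One valid mapping φ: V(G1) → V(G2): 0→0, 1→2, 2→5, 3→4, 4→1, 5→3

Verify φ preserves adjacency — for each edge of G1, its image is an edge of G2:
  (0,2) → (φ(0),φ(2)) = (0,5) ∈ E(G2) ✓
  (0,3) → (φ(0),φ(3)) = (0,4) ∈ E(G2) ✓
  (0,4) → (φ(0),φ(4)) = (0,1) ∈ E(G2) ✓
  (0,5) → (φ(0),φ(5)) = (0,3) ∈ E(G2) ✓
  (1,2) → (φ(1),φ(2)) = (2,5) ∈ E(G2) ✓
  (1,3) → (φ(1),φ(3)) = (2,4) ∈ E(G2) ✓
  (1,4) → (φ(1),φ(4)) = (1,2) ∈ E(G2) ✓
  (1,5) → (φ(1),φ(5)) = (2,3) ∈ E(G2) ✓
  (2,3) → (φ(2),φ(3)) = (4,5) ∈ E(G2) ✓
  (2,4) → (φ(2),φ(4)) = (1,5) ∈ E(G2) ✓
  (2,5) → (φ(2),φ(5)) = (3,5) ∈ E(G2) ✓
  (3,5) → (φ(3),φ(5)) = (3,4) ∈ E(G2) ✓
All 12 edges of G1 map to edges of G2, and |E(G1)| = |E(G2)| = 12, so φ is a bijection on edges as well as vertices. Hence G1 ≅ G2.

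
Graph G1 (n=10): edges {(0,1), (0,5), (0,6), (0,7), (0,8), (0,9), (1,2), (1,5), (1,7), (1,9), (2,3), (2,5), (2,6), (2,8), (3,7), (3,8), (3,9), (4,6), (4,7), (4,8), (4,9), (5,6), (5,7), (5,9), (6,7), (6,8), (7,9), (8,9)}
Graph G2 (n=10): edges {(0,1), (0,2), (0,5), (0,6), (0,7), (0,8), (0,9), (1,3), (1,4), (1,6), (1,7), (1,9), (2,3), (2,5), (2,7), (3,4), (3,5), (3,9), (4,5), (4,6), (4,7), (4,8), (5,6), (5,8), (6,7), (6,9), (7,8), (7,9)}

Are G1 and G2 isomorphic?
Yes, isomorphic

The graphs are isomorphic.
One valid mapping φ: V(G1) → V(G2): 0→6, 1→9, 2→3, 3→2, 4→8, 5→1, 6→4, 7→7, 8→5, 9→0

Verify φ preserves adjacency — for each edge of G1, its image is an edge of G2:
  (0,1) → (φ(0),φ(1)) = (6,9) ∈ E(G2) ✓
  (0,5) → (φ(0),φ(5)) = (1,6) ∈ E(G2) ✓
  (0,6) → (φ(0),φ(6)) = (4,6) ∈ E(G2) ✓
  (0,7) → (φ(0),φ(7)) = (6,7) ∈ E(G2) ✓
  (0,8) → (φ(0),φ(8)) = (5,6) ∈ E(G2) ✓
  (0,9) → (φ(0),φ(9)) = (0,6) ∈ E(G2) ✓
  (1,2) → (φ(1),φ(2)) = (3,9) ∈ E(G2) ✓
  (1,5) → (φ(1),φ(5)) = (1,9) ∈ E(G2) ✓
  (1,7) → (φ(1),φ(7)) = (7,9) ∈ E(G2) ✓
  (1,9) → (φ(1),φ(9)) = (0,9) ∈ E(G2) ✓
  (2,3) → (φ(2),φ(3)) = (2,3) ∈ E(G2) ✓
  (2,5) → (φ(2),φ(5)) = (1,3) ∈ E(G2) ✓
  (2,6) → (φ(2),φ(6)) = (3,4) ∈ E(G2) ✓
  (2,8) → (φ(2),φ(8)) = (3,5) ∈ E(G2) ✓
  (3,7) → (φ(3),φ(7)) = (2,7) ∈ E(G2) ✓
  (3,8) → (φ(3),φ(8)) = (2,5) ∈ E(G2) ✓
  (3,9) → (φ(3),φ(9)) = (0,2) ∈ E(G2) ✓
  (4,6) → (φ(4),φ(6)) = (4,8) ∈ E(G2) ✓
  (4,7) → (φ(4),φ(7)) = (7,8) ∈ E(G2) ✓
  (4,8) → (φ(4),φ(8)) = (5,8) ∈ E(G2) ✓
  (4,9) → (φ(4),φ(9)) = (0,8) ∈ E(G2) ✓
  (5,6) → (φ(5),φ(6)) = (1,4) ∈ E(G2) ✓
  (5,7) → (φ(5),φ(7)) = (1,7) ∈ E(G2) ✓
  (5,9) → (φ(5),φ(9)) = (0,1) ∈ E(G2) ✓
  (6,7) → (φ(6),φ(7)) = (4,7) ∈ E(G2) ✓
  (6,8) → (φ(6),φ(8)) = (4,5) ∈ E(G2) ✓
  (7,9) → (φ(7),φ(9)) = (0,7) ∈ E(G2) ✓
  (8,9) → (φ(8),φ(9)) = (0,5) ∈ E(G2) ✓
All 28 edges of G1 map to edges of G2, and |E(G1)| = |E(G2)| = 28, so φ is a bijection on edges as well as vertices. Hence G1 ≅ G2.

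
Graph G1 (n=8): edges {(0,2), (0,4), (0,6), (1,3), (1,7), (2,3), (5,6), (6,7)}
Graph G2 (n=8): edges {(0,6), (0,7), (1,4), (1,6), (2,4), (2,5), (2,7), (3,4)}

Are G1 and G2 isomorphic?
Yes, isomorphic

The graphs are isomorphic.
One valid mapping φ: V(G1) → V(G2): 0→4, 1→0, 2→1, 3→6, 4→3, 5→5, 6→2, 7→7

Verify φ preserves adjacency — for each edge of G1, its image is an edge of G2:
  (0,2) → (φ(0),φ(2)) = (1,4) ∈ E(G2) ✓
  (0,4) → (φ(0),φ(4)) = (3,4) ∈ E(G2) ✓
  (0,6) → (φ(0),φ(6)) = (2,4) ∈ E(G2) ✓
  (1,3) → (φ(1),φ(3)) = (0,6) ∈ E(G2) ✓
  (1,7) → (φ(1),φ(7)) = (0,7) ∈ E(G2) ✓
  (2,3) → (φ(2),φ(3)) = (1,6) ∈ E(G2) ✓
  (5,6) → (φ(5),φ(6)) = (2,5) ∈ E(G2) ✓
  (6,7) → (φ(6),φ(7)) = (2,7) ∈ E(G2) ✓
All 8 edges of G1 map to edges of G2, and |E(G1)| = |E(G2)| = 8, so φ is a bijection on edges as well as vertices. Hence G1 ≅ G2.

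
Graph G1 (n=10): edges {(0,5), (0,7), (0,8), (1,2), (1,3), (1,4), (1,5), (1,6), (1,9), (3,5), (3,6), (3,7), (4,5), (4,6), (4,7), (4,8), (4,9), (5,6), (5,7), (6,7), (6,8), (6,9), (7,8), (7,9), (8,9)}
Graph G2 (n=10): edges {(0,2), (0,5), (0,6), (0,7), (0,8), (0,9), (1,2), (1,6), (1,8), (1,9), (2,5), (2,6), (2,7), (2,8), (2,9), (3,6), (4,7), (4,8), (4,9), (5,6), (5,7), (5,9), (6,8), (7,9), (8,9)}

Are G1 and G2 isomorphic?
Yes, isomorphic

The graphs are isomorphic.
One valid mapping φ: V(G1) → V(G2): 0→4, 1→6, 2→3, 3→1, 4→0, 5→8, 6→2, 7→9, 8→7, 9→5

Verify φ preserves adjacency — for each edge of G1, its image is an edge of G2:
  (0,5) → (φ(0),φ(5)) = (4,8) ∈ E(G2) ✓
  (0,7) → (φ(0),φ(7)) = (4,9) ∈ E(G2) ✓
  (0,8) → (φ(0),φ(8)) = (4,7) ∈ E(G2) ✓
  (1,2) → (φ(1),φ(2)) = (3,6) ∈ E(G2) ✓
  (1,3) → (φ(1),φ(3)) = (1,6) ∈ E(G2) ✓
  (1,4) → (φ(1),φ(4)) = (0,6) ∈ E(G2) ✓
  (1,5) → (φ(1),φ(5)) = (6,8) ∈ E(G2) ✓
  (1,6) → (φ(1),φ(6)) = (2,6) ∈ E(G2) ✓
  (1,9) → (φ(1),φ(9)) = (5,6) ∈ E(G2) ✓
  (3,5) → (φ(3),φ(5)) = (1,8) ∈ E(G2) ✓
  (3,6) → (φ(3),φ(6)) = (1,2) ∈ E(G2) ✓
  (3,7) → (φ(3),φ(7)) = (1,9) ∈ E(G2) ✓
  (4,5) → (φ(4),φ(5)) = (0,8) ∈ E(G2) ✓
  (4,6) → (φ(4),φ(6)) = (0,2) ∈ E(G2) ✓
  (4,7) → (φ(4),φ(7)) = (0,9) ∈ E(G2) ✓
  (4,8) → (φ(4),φ(8)) = (0,7) ∈ E(G2) ✓
  (4,9) → (φ(4),φ(9)) = (0,5) ∈ E(G2) ✓
  (5,6) → (φ(5),φ(6)) = (2,8) ∈ E(G2) ✓
  (5,7) → (φ(5),φ(7)) = (8,9) ∈ E(G2) ✓
  (6,7) → (φ(6),φ(7)) = (2,9) ∈ E(G2) ✓
  (6,8) → (φ(6),φ(8)) = (2,7) ∈ E(G2) ✓
  (6,9) → (φ(6),φ(9)) = (2,5) ∈ E(G2) ✓
  (7,8) → (φ(7),φ(8)) = (7,9) ∈ E(G2) ✓
  (7,9) → (φ(7),φ(9)) = (5,9) ∈ E(G2) ✓
  (8,9) → (φ(8),φ(9)) = (5,7) ∈ E(G2) ✓
All 25 edges of G1 map to edges of G2, and |E(G1)| = |E(G2)| = 25, so φ is a bijection on edges as well as vertices. Hence G1 ≅ G2.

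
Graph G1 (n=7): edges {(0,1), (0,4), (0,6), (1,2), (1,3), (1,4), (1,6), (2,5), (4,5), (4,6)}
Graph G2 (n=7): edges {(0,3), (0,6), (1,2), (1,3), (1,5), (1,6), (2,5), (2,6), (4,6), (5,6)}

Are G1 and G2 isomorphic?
Yes, isomorphic

The graphs are isomorphic.
One valid mapping φ: V(G1) → V(G2): 0→5, 1→6, 2→0, 3→4, 4→1, 5→3, 6→2

Verify φ preserves adjacency — for each edge of G1, its image is an edge of G2:
  (0,1) → (φ(0),φ(1)) = (5,6) ∈ E(G2) ✓
  (0,4) → (φ(0),φ(4)) = (1,5) ∈ E(G2) ✓
  (0,6) → (φ(0),φ(6)) = (2,5) ∈ E(G2) ✓
  (1,2) → (φ(1),φ(2)) = (0,6) ∈ E(G2) ✓
  (1,3) → (φ(1),φ(3)) = (4,6) ∈ E(G2) ✓
  (1,4) → (φ(1),φ(4)) = (1,6) ∈ E(G2) ✓
  (1,6) → (φ(1),φ(6)) = (2,6) ∈ E(G2) ✓
  (2,5) → (φ(2),φ(5)) = (0,3) ∈ E(G2) ✓
  (4,5) → (φ(4),φ(5)) = (1,3) ∈ E(G2) ✓
  (4,6) → (φ(4),φ(6)) = (1,2) ∈ E(G2) ✓
All 10 edges of G1 map to edges of G2, and |E(G1)| = |E(G2)| = 10, so φ is a bijection on edges as well as vertices. Hence G1 ≅ G2.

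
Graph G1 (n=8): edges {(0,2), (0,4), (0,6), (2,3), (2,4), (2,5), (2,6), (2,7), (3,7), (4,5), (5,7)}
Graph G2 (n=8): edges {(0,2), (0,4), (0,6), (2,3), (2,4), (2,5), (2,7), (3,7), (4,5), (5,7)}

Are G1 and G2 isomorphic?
No, not isomorphic

The graphs are NOT isomorphic.

Counting edges: G1 has 11 edge(s); G2 has 10 edge(s).
Edge count is an isomorphism invariant (a bijection on vertices induces a bijection on edges), so differing edge counts rule out isomorphism.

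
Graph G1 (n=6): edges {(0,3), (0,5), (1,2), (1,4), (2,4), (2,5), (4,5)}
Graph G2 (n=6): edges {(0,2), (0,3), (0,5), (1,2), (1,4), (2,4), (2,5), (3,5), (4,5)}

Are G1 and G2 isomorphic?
No, not isomorphic

The graphs are NOT isomorphic.

Counting edges: G1 has 7 edge(s); G2 has 9 edge(s).
Edge count is an isomorphism invariant (a bijection on vertices induces a bijection on edges), so differing edge counts rule out isomorphism.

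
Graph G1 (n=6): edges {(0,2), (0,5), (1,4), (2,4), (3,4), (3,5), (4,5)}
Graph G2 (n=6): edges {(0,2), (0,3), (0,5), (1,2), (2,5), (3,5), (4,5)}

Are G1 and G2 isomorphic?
No, not isomorphic

The graphs are NOT isomorphic.

Counting triangles (3-cliques): G1 has 1, G2 has 2.
Triangle count is an isomorphism invariant, so differing triangle counts rule out isomorphism.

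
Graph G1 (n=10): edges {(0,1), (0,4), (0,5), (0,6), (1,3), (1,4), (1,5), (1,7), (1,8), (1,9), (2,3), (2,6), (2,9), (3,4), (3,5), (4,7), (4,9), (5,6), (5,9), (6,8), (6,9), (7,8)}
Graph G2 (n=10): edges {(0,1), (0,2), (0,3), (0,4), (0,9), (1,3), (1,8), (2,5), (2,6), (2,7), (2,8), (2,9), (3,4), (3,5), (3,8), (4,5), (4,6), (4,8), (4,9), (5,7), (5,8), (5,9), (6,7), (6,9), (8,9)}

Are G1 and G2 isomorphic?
No, not isomorphic

The graphs are NOT isomorphic.

Degrees in G1: deg(0)=4, deg(1)=7, deg(2)=3, deg(3)=4, deg(4)=5, deg(5)=5, deg(6)=5, deg(7)=3, deg(8)=3, deg(9)=5.
Sorted degree sequence of G1: [7, 5, 5, 5, 5, 4, 4, 3, 3, 3].
Degrees in G2: deg(0)=5, deg(1)=3, deg(2)=6, deg(3)=5, deg(4)=6, deg(5)=6, deg(6)=4, deg(7)=3, deg(8)=6, deg(9)=6.
Sorted degree sequence of G2: [6, 6, 6, 6, 6, 5, 5, 4, 3, 3].
The (sorted) degree sequence is an isomorphism invariant, so since G1 and G2 have different degree sequences they cannot be isomorphic.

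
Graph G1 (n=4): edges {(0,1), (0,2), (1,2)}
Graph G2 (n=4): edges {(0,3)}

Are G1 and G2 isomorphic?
No, not isomorphic

The graphs are NOT isomorphic.

Connected components of G1: 2 component(s) with vertex sets [[3], [0, 1, 2]], sizes [1, 3].
Connected components of G2: 3 component(s) with vertex sets [[1], [2], [0, 3]], sizes [1, 1, 2].
The number of connected components (and the multiset of component sizes) is an isomorphism invariant — an isomorphism maps each component of G1 bijectively onto a component of G2. Since G1 has 2 component(s) and G2 has 3, they cannot be isomorphic.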